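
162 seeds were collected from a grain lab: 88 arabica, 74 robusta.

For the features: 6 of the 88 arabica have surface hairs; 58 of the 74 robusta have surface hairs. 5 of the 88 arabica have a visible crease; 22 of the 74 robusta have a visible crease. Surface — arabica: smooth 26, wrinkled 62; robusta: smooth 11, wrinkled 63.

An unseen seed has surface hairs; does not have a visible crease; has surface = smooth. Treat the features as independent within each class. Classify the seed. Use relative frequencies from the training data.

robusta

arabica: (88/162) × (6/88) × (83/88) × (26/88) ≈ 0.010321
robusta: (74/162) × (58/74) × (52/74) × (11/74) ≈ 0.0373978
Highest score → robusta.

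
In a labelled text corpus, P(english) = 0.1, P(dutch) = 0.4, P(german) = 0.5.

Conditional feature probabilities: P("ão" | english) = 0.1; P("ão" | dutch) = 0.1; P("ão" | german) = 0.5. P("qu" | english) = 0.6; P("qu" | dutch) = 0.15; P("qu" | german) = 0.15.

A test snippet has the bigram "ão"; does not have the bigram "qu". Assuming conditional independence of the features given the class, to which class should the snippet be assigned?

german

english: 0.1 × 0.1 × (1−0.6) = 0.004
dutch: 0.4 × 0.1 × (1−0.15) = 0.034
german: 0.5 × 0.5 × (1−0.15) = 0.2125
Highest score → german.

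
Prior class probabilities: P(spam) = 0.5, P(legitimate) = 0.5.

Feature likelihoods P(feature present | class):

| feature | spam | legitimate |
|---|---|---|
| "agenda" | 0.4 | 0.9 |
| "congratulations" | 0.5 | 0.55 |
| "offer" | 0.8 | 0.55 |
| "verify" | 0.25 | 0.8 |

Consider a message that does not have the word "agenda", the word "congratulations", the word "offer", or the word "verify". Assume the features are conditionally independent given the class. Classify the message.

spam

spam: 0.5 × (1−0.4) × (1−0.5) × (1−0.8) × (1−0.25) = 0.0225
legitimate: 0.5 × (1−0.9) × (1−0.55) × (1−0.55) × (1−0.8) = 0.002025
Highest score → spam.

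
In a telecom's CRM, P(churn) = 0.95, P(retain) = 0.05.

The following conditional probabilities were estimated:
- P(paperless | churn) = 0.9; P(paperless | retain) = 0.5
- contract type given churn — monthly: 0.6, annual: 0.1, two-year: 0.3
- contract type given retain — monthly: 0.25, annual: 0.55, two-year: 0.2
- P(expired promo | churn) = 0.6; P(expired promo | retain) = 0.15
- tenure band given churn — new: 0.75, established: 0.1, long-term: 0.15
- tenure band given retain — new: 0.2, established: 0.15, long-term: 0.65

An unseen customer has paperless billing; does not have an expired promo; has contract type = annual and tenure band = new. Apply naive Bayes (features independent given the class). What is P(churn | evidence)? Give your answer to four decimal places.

0.9165

churn: 0.95 × 0.9 × 0.1 × (1−0.6) × 0.75 = 0.02565
retain: 0.05 × 0.5 × 0.55 × (1−0.15) × 0.2 = 0.0023375
P(churn | x) = 0.02565 / 0.0279875 ≈ 0.9165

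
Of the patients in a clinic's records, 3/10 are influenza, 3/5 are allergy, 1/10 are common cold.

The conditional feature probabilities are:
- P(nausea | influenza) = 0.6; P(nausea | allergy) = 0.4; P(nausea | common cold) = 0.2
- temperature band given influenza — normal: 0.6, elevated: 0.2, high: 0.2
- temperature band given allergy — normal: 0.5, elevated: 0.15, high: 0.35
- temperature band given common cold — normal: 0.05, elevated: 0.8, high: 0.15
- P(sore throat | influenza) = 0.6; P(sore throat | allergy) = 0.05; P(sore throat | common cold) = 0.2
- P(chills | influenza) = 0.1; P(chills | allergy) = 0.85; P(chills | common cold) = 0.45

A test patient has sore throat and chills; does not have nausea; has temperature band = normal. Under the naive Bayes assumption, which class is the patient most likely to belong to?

allergy

influenza: 0.3 × (1−0.6) × 0.6 × 0.6 × 0.1 = 0.00432
allergy: 0.6 × (1−0.4) × 0.5 × 0.05 × 0.85 = 0.00765
common cold: 0.1 × (1−0.2) × 0.05 × 0.2 × 0.45 = 0.00036
Highest score → allergy.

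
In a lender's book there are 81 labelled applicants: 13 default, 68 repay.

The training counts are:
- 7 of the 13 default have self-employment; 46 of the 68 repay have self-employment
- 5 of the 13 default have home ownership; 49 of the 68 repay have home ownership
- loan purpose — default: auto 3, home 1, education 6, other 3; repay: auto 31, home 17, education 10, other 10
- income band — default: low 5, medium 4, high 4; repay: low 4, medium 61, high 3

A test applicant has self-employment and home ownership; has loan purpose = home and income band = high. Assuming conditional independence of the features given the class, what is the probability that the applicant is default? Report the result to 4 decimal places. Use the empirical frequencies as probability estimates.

0.1484

default: (13/81) × (7/13) × (5/13) × (1/13) × (4/13) ≈ 0.000786707
repay: (68/81) × (46/68) × (49/68) × (17/68) × (3/68) ≈ 0.00451349
P(default | x) = 0.000786707 / 0.005300197 ≈ 0.1484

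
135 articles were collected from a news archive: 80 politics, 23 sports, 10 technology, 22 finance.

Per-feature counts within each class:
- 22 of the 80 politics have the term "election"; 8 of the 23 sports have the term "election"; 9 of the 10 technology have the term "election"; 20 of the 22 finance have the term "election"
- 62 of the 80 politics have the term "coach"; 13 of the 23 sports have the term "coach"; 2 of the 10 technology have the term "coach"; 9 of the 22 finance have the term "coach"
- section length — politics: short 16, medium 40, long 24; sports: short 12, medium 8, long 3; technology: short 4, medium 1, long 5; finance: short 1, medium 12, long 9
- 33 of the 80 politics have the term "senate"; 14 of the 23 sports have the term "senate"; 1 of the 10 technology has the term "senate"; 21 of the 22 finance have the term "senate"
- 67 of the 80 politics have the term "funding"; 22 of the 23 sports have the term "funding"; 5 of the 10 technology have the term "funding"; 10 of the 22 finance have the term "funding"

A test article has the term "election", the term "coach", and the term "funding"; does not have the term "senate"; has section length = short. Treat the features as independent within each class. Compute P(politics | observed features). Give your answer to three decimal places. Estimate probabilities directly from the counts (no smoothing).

0.580

politics: (80/135) × (22/80) × (62/80) × (16/80) × (47/80) × (67/80) ≈ 0.0124283
sports: (23/135) × (8/23) × (13/23) × (12/23) × (9/23) × (22/23) ≈ 0.00654086
technology: (10/135) × (9/10) × (2/10) × (4/10) × (9/10) × (5/10) = 0.0024
finance: (22/135) × (20/22) × (9/22) × (1/22) × (1/22) × (10/22) ≈ 0.0000569178
P(politics | x) = 0.0124283 / 0.0214260778 ≈ 0.580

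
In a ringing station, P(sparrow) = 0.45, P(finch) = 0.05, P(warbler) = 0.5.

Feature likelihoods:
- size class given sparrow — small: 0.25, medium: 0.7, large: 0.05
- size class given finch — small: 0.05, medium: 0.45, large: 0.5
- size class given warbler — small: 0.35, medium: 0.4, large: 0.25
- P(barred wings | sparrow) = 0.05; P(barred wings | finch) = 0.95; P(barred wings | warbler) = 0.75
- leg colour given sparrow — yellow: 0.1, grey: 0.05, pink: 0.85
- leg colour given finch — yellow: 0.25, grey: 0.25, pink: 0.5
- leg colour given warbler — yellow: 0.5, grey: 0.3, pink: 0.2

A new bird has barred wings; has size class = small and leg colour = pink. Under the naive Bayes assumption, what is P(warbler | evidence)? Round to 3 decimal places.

sparrow: 0.45 × 0.25 × 0.05 × 0.85 = 0.00478125
finch: 0.05 × 0.05 × 0.95 × 0.5 = 0.0011875
warbler: 0.5 × 0.35 × 0.75 × 0.2 = 0.02625
P(warbler | x) = 0.02625 / 0.03221875 ≈ 0.815

0.815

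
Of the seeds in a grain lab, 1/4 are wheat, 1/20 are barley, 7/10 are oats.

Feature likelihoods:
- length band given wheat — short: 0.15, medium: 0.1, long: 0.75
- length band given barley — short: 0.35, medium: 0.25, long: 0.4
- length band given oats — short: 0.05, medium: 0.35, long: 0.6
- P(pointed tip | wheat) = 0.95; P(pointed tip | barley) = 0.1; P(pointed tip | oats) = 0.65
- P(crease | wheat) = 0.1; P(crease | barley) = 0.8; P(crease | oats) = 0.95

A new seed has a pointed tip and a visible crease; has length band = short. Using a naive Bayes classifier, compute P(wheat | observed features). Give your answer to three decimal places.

wheat: 0.25 × 0.15 × 0.95 × 0.1 = 0.0035625
barley: 0.05 × 0.35 × 0.1 × 0.8 = 0.0014
oats: 0.7 × 0.05 × 0.65 × 0.95 = 0.0216125
P(wheat | x) = 0.0035625 / 0.026575 ≈ 0.134

0.134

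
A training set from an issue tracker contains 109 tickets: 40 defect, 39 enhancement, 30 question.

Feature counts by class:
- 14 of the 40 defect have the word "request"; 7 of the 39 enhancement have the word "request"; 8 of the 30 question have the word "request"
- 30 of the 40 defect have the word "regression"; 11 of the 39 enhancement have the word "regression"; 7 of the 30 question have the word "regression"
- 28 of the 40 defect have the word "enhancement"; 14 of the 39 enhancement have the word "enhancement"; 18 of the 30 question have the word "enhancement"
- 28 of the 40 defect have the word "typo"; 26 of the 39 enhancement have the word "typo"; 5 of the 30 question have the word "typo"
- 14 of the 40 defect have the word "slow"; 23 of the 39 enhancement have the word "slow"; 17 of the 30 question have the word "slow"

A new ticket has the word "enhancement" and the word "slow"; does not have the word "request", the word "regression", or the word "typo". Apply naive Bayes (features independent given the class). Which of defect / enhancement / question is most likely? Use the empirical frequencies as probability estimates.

question

defect: (40/109) × (26/40) × (10/40) × (28/40) × (12/40) × (14/40) ≈ 0.00438303
enhancement: (39/109) × (32/39) × (28/39) × (14/39) × (13/39) × (23/39) ≈ 0.0148738
question: (30/109) × (22/30) × (23/30) × (18/30) × (25/30) × (17/30) ≈ 0.043843
Highest score → question.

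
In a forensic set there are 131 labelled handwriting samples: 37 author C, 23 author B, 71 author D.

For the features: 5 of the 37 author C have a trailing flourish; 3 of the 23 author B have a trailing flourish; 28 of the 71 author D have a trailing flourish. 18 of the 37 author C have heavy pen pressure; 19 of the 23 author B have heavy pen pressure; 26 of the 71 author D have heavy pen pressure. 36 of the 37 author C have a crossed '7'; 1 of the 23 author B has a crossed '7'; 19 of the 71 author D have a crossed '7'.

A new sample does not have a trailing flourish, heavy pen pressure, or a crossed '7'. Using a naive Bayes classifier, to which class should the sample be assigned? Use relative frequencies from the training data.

author D

author C: (37/131) × (32/37) × (19/37) × (1/37) ≈ 0.00339023
author B: (23/131) × (20/23) × (4/23) × (22/23) ≈ 0.0253972
author D: (71/131) × (43/71) × (45/71) × (52/71) ≈ 0.152369
Highest score → author D.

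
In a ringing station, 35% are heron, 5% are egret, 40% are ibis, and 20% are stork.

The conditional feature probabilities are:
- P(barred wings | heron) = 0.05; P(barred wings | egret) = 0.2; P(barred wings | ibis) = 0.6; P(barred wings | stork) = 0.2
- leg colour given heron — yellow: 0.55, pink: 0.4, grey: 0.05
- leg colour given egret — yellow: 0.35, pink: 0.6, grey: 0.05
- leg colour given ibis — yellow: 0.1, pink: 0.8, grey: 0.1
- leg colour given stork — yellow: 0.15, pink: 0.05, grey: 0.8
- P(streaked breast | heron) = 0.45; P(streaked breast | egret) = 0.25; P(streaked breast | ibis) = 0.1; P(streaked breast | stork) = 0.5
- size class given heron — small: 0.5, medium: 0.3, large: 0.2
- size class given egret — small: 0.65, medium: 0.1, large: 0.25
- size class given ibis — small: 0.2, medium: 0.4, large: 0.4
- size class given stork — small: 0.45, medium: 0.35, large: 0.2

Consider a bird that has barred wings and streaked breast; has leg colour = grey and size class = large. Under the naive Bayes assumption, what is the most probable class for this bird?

heron: 0.35 × 0.05 × 0.05 × 0.45 × 0.2 = 0.00007875
egret: 0.05 × 0.2 × 0.05 × 0.25 × 0.25 = 0.00003125
ibis: 0.4 × 0.6 × 0.1 × 0.1 × 0.4 = 0.00096
stork: 0.2 × 0.2 × 0.8 × 0.5 × 0.2 = 0.0032
Highest score → stork.

stork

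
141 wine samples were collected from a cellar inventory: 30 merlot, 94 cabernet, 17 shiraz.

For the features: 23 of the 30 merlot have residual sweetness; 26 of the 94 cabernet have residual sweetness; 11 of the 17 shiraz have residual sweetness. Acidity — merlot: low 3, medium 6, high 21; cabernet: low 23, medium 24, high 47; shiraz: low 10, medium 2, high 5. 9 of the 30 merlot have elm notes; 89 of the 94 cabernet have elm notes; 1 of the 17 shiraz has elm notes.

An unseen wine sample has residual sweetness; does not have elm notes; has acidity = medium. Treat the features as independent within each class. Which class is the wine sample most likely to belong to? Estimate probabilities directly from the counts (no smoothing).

merlot: (30/141) × (23/30) × (6/30) × (21/30) ≈ 0.0228369
cabernet: (94/141) × (26/94) × (24/94) × (5/94) ≈ 0.00250426
shiraz: (17/141) × (11/17) × (2/17) × (16/17) ≈ 0.00863825
Highest score → merlot.

merlot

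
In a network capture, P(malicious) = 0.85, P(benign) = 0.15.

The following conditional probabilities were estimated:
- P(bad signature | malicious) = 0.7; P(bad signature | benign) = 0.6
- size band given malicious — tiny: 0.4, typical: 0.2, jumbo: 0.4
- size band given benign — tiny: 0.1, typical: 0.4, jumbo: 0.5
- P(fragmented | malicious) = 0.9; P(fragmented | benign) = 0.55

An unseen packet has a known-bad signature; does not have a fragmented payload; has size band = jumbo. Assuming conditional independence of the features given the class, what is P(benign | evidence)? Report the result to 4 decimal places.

malicious: 0.85 × 0.7 × 0.4 × (1−0.9) = 0.0238
benign: 0.15 × 0.6 × 0.5 × (1−0.55) = 0.02025
P(benign | x) = 0.02025 / 0.04405 ≈ 0.4597

0.4597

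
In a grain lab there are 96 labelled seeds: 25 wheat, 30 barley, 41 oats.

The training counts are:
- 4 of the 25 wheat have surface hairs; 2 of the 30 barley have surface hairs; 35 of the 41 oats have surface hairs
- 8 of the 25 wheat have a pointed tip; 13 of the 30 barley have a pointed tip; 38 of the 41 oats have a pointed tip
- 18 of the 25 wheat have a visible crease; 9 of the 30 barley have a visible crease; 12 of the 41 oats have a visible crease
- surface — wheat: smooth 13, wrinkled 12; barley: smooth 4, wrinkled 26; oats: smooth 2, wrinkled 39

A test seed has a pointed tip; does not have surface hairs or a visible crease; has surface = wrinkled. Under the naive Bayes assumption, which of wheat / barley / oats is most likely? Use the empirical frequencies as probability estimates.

barley

wheat: (25/96) × (21/25) × (8/25) × (7/25) × (12/25) = 0.009408
barley: (30/96) × (28/30) × (13/30) × (21/30) × (26/30) ≈ 0.0766759
oats: (41/96) × (6/41) × (38/41) × (29/41) × (39/41) ≈ 0.038974
Highest score → barley.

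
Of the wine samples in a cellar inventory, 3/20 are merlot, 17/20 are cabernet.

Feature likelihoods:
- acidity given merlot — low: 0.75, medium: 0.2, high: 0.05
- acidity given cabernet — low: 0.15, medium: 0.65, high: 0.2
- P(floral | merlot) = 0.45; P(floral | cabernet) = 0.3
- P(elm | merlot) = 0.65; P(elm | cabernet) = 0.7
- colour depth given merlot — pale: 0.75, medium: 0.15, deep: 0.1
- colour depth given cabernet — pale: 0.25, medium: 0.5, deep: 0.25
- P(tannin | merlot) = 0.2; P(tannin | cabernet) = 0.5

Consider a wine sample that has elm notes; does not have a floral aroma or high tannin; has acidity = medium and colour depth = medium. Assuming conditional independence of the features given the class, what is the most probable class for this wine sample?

merlot: 0.15 × 0.2 × (1−0.45) × 0.65 × 0.15 × (1−0.2) = 0.001287
cabernet: 0.85 × 0.65 × (1−0.3) × 0.7 × 0.5 × (1−0.5) = 0.06768125
Highest score → cabernet.

cabernet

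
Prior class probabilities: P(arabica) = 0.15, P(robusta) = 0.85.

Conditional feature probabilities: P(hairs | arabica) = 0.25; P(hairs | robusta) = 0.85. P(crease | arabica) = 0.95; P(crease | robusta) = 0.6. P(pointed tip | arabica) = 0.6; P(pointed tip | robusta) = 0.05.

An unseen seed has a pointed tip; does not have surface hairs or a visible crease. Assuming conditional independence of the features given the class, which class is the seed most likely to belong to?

arabica

arabica: 0.15 × (1−0.25) × (1−0.95) × 0.6 = 0.003375
robusta: 0.85 × (1−0.85) × (1−0.6) × 0.05 = 0.00255
Highest score → arabica.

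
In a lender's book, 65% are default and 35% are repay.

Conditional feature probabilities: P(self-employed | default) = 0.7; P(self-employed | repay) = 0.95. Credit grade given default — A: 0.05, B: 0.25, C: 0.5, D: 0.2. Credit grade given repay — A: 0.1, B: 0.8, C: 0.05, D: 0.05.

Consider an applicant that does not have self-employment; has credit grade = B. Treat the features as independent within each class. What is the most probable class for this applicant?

default

default: 0.65 × (1−0.7) × 0.25 = 0.04875
repay: 0.35 × (1−0.95) × 0.8 = 0.014
Highest score → default.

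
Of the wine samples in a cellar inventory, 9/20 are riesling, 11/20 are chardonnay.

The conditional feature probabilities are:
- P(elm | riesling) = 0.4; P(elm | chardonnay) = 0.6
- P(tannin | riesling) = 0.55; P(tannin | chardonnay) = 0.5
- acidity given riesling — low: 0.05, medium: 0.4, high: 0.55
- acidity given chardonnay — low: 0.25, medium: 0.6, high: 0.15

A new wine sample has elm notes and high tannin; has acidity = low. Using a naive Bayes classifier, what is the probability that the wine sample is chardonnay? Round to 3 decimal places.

riesling: 0.45 × 0.4 × 0.55 × 0.05 = 0.00495
chardonnay: 0.55 × 0.6 × 0.5 × 0.25 = 0.04125
P(chardonnay | x) = 0.04125 / 0.0462 ≈ 0.893

0.893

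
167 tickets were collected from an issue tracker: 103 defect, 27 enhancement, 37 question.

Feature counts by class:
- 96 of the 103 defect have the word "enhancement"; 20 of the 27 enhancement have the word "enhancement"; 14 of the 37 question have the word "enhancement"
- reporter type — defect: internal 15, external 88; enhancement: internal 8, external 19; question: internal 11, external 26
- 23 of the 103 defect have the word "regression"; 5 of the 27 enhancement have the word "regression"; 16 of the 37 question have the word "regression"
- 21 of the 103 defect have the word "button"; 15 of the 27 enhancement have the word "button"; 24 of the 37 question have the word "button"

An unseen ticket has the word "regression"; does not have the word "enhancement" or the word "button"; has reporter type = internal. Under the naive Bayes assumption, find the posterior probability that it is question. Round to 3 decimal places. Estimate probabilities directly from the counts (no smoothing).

0.747

defect: (103/167) × (7/103) × (15/103) × (23/103) × (82/103) ≈ 0.00108518
enhancement: (27/167) × (7/27) × (8/27) × (5/27) × (12/27) ≈ 0.00102219
question: (37/167) × (23/37) × (11/37) × (16/37) × (13/37) ≈ 0.00622103
P(question | x) = 0.00622103 / 0.0083284 ≈ 0.747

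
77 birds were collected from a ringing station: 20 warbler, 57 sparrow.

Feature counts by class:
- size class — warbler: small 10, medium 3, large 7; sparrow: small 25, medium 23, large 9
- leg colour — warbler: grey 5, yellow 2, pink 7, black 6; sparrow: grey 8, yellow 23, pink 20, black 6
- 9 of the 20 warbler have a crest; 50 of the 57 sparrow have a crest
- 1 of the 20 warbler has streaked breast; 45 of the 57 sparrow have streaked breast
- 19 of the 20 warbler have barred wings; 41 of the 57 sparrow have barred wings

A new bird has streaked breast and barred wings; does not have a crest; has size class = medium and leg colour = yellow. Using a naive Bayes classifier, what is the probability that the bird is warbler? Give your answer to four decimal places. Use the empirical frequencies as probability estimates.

0.0120

warbler: (20/77) × (3/20) × (2/20) × (11/20) × (1/20) × (19/20) ≈ 0.000101786
sparrow: (57/77) × (23/57) × (23/57) × (7/57) × (45/57) × (41/57) ≈ 0.00840543
P(warbler | x) = 0.000101786 / 0.008507216 ≈ 0.0120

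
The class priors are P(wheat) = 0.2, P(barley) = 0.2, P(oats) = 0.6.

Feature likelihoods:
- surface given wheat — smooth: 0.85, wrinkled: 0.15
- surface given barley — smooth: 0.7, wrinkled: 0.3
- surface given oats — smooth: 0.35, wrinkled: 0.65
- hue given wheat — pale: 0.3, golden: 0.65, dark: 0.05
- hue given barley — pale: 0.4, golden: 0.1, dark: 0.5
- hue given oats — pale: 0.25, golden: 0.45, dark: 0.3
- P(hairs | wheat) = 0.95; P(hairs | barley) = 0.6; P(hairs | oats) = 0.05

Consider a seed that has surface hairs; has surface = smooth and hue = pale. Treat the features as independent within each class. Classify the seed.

wheat

wheat: 0.2 × 0.85 × 0.3 × 0.95 = 0.04845
barley: 0.2 × 0.7 × 0.4 × 0.6 = 0.0336
oats: 0.6 × 0.35 × 0.25 × 0.05 = 0.002625
Highest score → wheat.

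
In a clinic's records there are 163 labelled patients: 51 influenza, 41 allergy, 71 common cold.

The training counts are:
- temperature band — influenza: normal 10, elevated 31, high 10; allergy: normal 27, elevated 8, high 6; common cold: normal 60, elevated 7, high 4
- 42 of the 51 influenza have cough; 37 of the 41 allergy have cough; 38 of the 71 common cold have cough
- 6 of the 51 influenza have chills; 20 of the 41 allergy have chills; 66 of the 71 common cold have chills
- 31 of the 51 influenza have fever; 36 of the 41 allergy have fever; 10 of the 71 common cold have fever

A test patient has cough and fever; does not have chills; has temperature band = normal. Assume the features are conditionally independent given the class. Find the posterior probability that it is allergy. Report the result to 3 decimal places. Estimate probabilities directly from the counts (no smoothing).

0.698

influenza: (51/163) × (10/51) × (42/51) × (45/51) × (31/51) ≈ 0.0270973
allergy: (41/163) × (27/41) × (37/41) × (21/41) × (36/41) ≈ 0.0672277
common cold: (71/163) × (60/71) × (38/71) × (5/71) × (10/71) ≈ 0.00195408
P(allergy | x) = 0.0672277 / 0.09627908 ≈ 0.698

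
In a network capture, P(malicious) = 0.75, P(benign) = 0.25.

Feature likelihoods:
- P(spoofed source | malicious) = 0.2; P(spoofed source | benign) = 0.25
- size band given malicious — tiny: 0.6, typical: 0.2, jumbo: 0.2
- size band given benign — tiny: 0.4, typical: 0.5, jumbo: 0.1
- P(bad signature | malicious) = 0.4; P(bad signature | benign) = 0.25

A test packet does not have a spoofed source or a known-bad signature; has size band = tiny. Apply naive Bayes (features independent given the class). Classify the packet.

malicious: 0.75 × (1−0.2) × 0.6 × (1−0.4) = 0.216
benign: 0.25 × (1−0.25) × 0.4 × (1−0.25) = 0.05625
Highest score → malicious.

malicious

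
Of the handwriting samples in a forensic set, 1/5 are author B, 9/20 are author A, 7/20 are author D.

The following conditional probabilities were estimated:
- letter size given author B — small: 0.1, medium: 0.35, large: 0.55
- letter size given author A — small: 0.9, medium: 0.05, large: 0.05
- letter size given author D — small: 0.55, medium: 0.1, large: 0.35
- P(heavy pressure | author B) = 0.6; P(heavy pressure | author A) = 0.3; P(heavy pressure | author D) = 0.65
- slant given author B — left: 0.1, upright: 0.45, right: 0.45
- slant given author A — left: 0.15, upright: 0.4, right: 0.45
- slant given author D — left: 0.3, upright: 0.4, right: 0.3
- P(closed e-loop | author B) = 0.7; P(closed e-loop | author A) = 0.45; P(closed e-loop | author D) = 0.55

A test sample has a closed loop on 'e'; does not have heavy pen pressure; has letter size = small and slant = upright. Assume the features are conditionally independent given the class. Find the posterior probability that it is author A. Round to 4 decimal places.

0.7464

author B: 0.2 × 0.1 × (1−0.6) × 0.45 × 0.7 = 0.00252
author A: 0.45 × 0.9 × (1−0.3) × 0.4 × 0.45 = 0.05103
author D: 0.35 × 0.55 × (1−0.65) × 0.4 × 0.55 = 0.0148225
P(author A | x) = 0.05103 / 0.0683725 ≈ 0.7464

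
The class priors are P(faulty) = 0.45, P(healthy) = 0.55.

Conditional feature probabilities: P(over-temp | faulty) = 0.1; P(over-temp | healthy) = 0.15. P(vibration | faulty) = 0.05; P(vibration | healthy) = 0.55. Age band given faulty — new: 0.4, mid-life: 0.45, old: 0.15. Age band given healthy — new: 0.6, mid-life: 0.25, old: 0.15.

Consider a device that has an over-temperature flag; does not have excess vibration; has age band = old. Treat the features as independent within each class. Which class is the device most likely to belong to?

faulty

faulty: 0.45 × 0.1 × (1−0.05) × 0.15 = 0.0064125
healthy: 0.55 × 0.15 × (1−0.55) × 0.15 = 0.00556875
Highest score → faulty.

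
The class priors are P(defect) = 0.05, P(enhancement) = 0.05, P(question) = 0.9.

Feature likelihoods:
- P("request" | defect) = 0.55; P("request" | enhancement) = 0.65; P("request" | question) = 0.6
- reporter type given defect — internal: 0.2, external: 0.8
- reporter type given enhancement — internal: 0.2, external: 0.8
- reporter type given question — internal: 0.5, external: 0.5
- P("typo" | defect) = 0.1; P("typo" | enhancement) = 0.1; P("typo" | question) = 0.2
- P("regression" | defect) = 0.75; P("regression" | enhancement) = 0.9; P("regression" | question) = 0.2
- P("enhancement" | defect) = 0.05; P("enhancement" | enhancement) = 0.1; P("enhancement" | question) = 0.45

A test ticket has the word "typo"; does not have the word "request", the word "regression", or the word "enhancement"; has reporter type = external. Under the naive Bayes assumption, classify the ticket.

defect: 0.05 × (1−0.55) × 0.8 × 0.1 × (1−0.75) × (1−0.05) = 0.0004275
enhancement: 0.05 × (1−0.65) × 0.8 × 0.1 × (1−0.9) × (1−0.1) = 0.000126
question: 0.9 × (1−0.6) × 0.5 × 0.2 × (1−0.2) × (1−0.45) = 0.01584
Highest score → question.

question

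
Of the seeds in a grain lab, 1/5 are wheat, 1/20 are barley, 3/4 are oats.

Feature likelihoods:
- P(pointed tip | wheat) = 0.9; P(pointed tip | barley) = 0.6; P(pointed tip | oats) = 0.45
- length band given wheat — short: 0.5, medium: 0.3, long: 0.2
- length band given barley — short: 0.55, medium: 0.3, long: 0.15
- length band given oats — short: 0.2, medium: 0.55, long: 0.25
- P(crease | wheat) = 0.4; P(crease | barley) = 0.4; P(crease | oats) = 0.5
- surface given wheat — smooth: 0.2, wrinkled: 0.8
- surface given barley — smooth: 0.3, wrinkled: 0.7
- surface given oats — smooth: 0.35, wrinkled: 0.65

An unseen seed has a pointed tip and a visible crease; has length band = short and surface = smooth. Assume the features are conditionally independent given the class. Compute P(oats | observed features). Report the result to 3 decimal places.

0.563

wheat: 0.2 × 0.9 × 0.5 × 0.4 × 0.2 = 0.0072
barley: 0.05 × 0.6 × 0.55 × 0.4 × 0.3 = 0.00198
oats: 0.75 × 0.45 × 0.2 × 0.5 × 0.35 = 0.0118125
P(oats | x) = 0.0118125 / 0.0209925 ≈ 0.563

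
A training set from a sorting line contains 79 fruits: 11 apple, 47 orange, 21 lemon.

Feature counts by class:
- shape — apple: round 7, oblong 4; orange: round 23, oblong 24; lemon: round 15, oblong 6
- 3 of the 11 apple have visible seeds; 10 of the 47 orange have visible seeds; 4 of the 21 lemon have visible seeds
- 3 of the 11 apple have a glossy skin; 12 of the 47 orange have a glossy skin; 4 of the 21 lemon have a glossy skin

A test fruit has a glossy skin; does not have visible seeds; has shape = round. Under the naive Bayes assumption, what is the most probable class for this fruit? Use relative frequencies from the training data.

orange

apple: (11/79) × (7/11) × (8/11) × (3/11) ≈ 0.0175751
orange: (47/79) × (23/47) × (37/47) × (12/47) ≈ 0.0585178
lemon: (21/79) × (15/21) × (17/21) × (4/21) ≈ 0.0292775
Highest score → orange.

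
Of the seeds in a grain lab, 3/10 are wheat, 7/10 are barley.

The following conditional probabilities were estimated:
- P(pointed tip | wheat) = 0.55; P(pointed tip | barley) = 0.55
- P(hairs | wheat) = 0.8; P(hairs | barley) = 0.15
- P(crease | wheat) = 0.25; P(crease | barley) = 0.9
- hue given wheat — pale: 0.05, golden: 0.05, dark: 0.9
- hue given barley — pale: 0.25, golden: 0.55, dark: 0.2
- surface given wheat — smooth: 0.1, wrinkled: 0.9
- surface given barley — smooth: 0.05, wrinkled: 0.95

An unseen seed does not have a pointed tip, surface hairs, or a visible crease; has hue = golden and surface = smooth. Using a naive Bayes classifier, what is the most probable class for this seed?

barley

wheat: 0.3 × (1−0.55) × (1−0.8) × (1−0.25) × 0.05 × 0.1 = 0.00010125
barley: 0.7 × (1−0.55) × (1−0.15) × (1−0.9) × 0.55 × 0.05 = 0.0007363125
Highest score → barley.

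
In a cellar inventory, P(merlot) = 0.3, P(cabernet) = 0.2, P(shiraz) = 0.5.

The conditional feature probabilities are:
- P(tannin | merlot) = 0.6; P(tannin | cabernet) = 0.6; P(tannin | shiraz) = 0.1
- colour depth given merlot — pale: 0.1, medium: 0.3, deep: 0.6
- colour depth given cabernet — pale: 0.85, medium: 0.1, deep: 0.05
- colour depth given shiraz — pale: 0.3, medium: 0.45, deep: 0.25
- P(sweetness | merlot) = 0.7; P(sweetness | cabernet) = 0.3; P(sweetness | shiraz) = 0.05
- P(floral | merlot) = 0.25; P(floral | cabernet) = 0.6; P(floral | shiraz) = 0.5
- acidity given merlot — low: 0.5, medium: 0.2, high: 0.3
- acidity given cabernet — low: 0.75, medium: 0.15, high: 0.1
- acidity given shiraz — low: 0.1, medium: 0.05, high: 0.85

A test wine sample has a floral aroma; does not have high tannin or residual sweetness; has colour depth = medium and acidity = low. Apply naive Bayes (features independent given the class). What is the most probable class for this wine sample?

merlot: 0.3 × (1−0.6) × 0.3 × (1−0.7) × 0.25 × 0.5 = 0.00135
cabernet: 0.2 × (1−0.6) × 0.1 × (1−0.3) × 0.6 × 0.75 = 0.00252
shiraz: 0.5 × (1−0.1) × 0.45 × (1−0.05) × 0.5 × 0.1 = 0.00961875
Highest score → shiraz.

shiraz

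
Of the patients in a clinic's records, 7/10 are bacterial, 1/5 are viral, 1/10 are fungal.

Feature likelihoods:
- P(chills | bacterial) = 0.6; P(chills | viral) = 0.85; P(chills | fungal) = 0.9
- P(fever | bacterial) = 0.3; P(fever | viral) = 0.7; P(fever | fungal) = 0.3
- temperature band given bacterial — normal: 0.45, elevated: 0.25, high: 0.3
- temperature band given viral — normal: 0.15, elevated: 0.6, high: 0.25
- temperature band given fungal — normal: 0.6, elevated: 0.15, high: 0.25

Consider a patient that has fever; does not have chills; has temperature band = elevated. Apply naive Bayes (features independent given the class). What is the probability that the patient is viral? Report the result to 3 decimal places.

bacterial: 0.7 × (1−0.6) × 0.3 × 0.25 = 0.021
viral: 0.2 × (1−0.85) × 0.7 × 0.6 = 0.0126
fungal: 0.1 × (1−0.9) × 0.3 × 0.15 = 0.00045
P(viral | x) = 0.0126 / 0.03405 ≈ 0.370

0.370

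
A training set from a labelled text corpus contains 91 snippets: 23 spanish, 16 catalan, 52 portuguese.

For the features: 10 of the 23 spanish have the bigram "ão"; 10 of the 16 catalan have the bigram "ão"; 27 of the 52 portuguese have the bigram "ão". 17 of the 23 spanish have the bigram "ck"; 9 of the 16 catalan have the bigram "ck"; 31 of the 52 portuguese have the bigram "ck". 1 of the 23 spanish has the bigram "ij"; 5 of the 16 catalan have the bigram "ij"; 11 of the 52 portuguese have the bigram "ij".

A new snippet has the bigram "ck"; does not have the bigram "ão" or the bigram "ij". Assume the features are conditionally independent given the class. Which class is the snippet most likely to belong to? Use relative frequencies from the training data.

portuguese

spanish: (23/91) × (13/23) × (17/23) × (22/23) ≈ 0.100999
catalan: (16/91) × (6/16) × (9/16) × (11/16) ≈ 0.0254979
portuguese: (52/91) × (25/52) × (31/52) × (41/52) ≈ 0.129133
Highest score → portuguese.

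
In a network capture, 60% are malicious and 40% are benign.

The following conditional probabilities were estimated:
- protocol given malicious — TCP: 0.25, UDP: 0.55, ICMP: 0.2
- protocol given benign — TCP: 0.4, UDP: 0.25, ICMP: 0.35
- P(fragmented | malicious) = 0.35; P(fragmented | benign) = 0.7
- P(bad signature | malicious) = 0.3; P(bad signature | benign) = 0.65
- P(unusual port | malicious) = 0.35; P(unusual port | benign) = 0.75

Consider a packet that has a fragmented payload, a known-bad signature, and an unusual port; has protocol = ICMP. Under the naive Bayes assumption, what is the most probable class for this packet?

malicious: 0.6 × 0.2 × 0.35 × 0.3 × 0.35 = 0.00441
benign: 0.4 × 0.35 × 0.7 × 0.65 × 0.75 = 0.047775
Highest score → benign.

benign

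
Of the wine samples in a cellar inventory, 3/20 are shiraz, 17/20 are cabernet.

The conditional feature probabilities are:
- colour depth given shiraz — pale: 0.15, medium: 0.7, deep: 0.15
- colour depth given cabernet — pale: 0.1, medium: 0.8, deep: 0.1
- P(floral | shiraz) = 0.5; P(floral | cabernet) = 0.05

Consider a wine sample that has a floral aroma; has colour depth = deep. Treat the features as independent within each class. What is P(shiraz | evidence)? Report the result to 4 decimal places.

0.7258

shiraz: 0.15 × 0.15 × 0.5 = 0.01125
cabernet: 0.85 × 0.1 × 0.05 = 0.00425
P(shiraz | x) = 0.01125 / 0.0155 ≈ 0.7258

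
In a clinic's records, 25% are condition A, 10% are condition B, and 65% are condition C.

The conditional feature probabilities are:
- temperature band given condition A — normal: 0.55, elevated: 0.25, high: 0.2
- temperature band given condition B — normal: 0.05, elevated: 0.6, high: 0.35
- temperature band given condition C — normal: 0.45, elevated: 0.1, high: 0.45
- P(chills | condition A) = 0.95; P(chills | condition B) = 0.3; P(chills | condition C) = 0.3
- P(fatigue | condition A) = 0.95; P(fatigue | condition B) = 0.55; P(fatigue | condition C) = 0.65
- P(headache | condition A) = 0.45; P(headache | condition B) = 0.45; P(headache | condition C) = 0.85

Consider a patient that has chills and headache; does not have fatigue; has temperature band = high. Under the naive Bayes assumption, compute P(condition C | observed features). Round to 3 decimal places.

0.891

condition A: 0.25 × 0.2 × 0.95 × (1−0.95) × 0.45 = 0.00106875
condition B: 0.1 × 0.35 × 0.3 × (1−0.55) × 0.45 = 0.00212625
condition C: 0.65 × 0.45 × 0.3 × (1−0.65) × 0.85 = 0.026105625
P(condition C | x) = 0.026105625 / 0.029300625 ≈ 0.891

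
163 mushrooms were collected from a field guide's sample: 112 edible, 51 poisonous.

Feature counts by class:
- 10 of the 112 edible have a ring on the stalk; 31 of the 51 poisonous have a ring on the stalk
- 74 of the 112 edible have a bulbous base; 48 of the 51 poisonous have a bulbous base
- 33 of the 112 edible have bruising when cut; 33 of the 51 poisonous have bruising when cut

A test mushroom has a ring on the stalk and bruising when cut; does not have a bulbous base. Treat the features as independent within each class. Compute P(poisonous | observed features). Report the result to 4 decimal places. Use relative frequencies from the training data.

0.5413

edible: (112/163) × (10/112) × (38/112) × (33/112) ≈ 0.00613301
poisonous: (51/163) × (31/51) × (3/51) × (33/51) ≈ 0.00723884
P(poisonous | x) = 0.00723884 / 0.01337185 ≈ 0.5413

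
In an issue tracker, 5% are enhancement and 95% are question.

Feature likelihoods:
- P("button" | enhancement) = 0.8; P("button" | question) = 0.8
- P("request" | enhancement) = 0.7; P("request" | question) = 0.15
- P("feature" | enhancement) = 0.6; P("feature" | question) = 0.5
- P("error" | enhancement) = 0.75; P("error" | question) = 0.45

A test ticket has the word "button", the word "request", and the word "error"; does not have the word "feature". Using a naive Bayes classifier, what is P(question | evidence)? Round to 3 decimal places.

enhancement: 0.05 × 0.8 × 0.7 × (1−0.6) × 0.75 = 0.0084
question: 0.95 × 0.8 × 0.15 × (1−0.5) × 0.45 = 0.02565
P(question | x) = 0.02565 / 0.03405 ≈ 0.753

0.753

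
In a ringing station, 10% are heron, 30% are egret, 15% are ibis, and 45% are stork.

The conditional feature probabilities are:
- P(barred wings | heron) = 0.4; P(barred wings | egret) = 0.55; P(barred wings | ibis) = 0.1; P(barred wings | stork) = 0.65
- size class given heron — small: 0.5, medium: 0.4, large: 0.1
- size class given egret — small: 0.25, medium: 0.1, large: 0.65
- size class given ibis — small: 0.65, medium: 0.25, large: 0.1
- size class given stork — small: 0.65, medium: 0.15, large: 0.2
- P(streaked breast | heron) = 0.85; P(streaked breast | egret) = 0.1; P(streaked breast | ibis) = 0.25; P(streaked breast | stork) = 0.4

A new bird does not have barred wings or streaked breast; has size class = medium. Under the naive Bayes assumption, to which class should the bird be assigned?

heron: 0.1 × (1−0.4) × 0.4 × (1−0.85) = 0.0036
egret: 0.3 × (1−0.55) × 0.1 × (1−0.1) = 0.01215
ibis: 0.15 × (1−0.1) × 0.25 × (1−0.25) = 0.0253125
stork: 0.45 × (1−0.65) × 0.15 × (1−0.4) = 0.014175
Highest score → ibis.

ibis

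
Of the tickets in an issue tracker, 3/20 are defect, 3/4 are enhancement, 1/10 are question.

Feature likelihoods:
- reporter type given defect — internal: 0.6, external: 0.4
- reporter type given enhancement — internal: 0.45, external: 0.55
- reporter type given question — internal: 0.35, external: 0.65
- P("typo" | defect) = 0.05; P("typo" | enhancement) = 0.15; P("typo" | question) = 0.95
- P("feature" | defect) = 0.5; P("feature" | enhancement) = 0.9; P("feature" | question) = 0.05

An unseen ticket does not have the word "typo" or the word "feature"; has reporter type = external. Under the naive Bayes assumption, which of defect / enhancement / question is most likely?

defect: 0.15 × 0.4 × (1−0.05) × (1−0.5) = 0.0285
enhancement: 0.75 × 0.55 × (1−0.15) × (1−0.9) = 0.0350625
question: 0.1 × 0.65 × (1−0.95) × (1−0.05) = 0.0030875
Highest score → enhancement.

enhancement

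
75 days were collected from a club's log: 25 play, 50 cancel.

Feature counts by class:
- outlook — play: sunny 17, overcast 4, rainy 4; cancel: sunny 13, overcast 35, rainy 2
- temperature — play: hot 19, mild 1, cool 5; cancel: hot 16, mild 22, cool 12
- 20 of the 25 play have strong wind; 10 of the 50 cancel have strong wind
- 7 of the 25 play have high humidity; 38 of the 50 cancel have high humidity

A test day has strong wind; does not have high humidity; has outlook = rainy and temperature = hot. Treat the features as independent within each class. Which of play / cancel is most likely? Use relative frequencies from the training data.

play

play: (25/75) × (4/25) × (19/25) × (20/25) × (18/25) = 0.0233472
cancel: (50/75) × (2/50) × (16/50) × (10/50) × (12/50) = 0.0004096
Highest score → play.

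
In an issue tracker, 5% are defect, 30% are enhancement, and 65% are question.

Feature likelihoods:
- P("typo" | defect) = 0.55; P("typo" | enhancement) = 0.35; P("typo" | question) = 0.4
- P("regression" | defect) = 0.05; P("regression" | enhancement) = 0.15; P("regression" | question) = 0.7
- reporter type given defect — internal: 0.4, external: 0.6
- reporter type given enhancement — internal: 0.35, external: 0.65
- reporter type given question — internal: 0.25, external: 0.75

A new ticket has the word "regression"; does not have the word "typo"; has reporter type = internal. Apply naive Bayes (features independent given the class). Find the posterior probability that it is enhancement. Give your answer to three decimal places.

0.130

defect: 0.05 × (1−0.55) × 0.05 × 0.4 = 0.00045
enhancement: 0.3 × (1−0.35) × 0.15 × 0.35 = 0.0102375
question: 0.65 × (1−0.4) × 0.7 × 0.25 = 0.06825
P(enhancement | x) = 0.0102375 / 0.0789375 ≈ 0.130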